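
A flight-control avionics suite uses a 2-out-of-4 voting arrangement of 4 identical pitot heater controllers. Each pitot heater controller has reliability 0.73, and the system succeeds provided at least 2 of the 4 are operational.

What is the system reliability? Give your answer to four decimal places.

R = Σ_{i=2}^{4} C(4,i) p^i (1−p)^{4−i} with p = 0.73
C(4,2)·0.73^2·0.27^2 = 0.233090
C(4,3)·0.73^3·0.27^1 = 0.420138
C(4,4)·0.73^4·0.27^0 = 0.283982
Sum = 0.9372

0.9372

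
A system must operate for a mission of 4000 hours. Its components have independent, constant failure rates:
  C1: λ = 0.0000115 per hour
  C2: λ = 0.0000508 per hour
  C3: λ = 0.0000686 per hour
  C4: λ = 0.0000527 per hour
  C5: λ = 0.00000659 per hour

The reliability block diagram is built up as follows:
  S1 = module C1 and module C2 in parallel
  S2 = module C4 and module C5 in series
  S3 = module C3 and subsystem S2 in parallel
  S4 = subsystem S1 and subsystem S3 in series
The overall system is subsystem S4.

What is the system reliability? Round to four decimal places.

R(C1) = exp(−0.0000115 × 4000) = 0.955042
R(C2) = exp(−0.0000508 × 4000) = 0.816115
R(C3) = exp(−0.0000686 × 4000) = 0.760028
R(C4) = exp(−0.0000527 × 4000) = 0.809936
R(C5) = exp(−0.00000659 × 4000) = 0.973984
Parallel (C1 and C2): 1 − (1 − 0.955042)(1 − 0.816115) = 0.991733
Series (C4 and C5): 0.809936 × 0.973984 = 0.788865
Parallel (C3 and [0.788865]): 1 − (1 − 0.760028)(1 − 0.788865) = 0.949334
Series ([0.991733] and [0.949334]): 0.991733 × 0.949334 = 0.9415

0.9415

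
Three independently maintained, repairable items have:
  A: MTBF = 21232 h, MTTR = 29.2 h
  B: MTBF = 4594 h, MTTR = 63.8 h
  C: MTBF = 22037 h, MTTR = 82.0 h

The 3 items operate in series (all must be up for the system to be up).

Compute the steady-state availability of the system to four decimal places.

0.9813

A(A) = MTBF/(MTBF+MTTR) = 21232/(21232+29.2) = 0.998627
A(B) = MTBF/(MTBF+MTTR) = 4594/(4594+63.8) = 0.986303
A(C) = MTBF/(MTBF+MTTR) = 22037/(22037+82.0) = 0.996293
Series availability: 0.998627 × 0.986303 × 0.996293 = 0.9813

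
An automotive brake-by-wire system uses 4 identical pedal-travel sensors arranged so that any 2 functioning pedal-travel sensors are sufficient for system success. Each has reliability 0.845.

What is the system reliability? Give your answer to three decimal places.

0.987

R = Σ_{i=2}^{4} C(4,i) p^i (1−p)^{4−i} with p = 0.845
C(4,2)·0.845^2·0.155^2 = 0.10293
C(4,3)·0.845^3·0.155^1 = 0.37408
C(4,4)·0.845^4·0.155^0 = 0.50983
Sum = 0.987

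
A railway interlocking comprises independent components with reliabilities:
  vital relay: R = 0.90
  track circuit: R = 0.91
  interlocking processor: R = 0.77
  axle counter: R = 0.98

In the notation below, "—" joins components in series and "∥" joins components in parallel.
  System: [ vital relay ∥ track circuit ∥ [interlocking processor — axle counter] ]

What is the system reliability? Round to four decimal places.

Series (interlocking processor and axle counter): 0.770000 × 0.980000 = 0.754600
Parallel (vital relay, track circuit, and [0.754600]): 1 − (1 − 0.900000)(1 − 0.910000)(1 − 0.754600) = 0.9978

0.9978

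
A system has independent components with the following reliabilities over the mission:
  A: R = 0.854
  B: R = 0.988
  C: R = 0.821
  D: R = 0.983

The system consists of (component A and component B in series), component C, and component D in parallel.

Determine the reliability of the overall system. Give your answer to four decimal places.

0.9995

Series (A and B): 0.854000 × 0.988000 = 0.843752
Parallel ([0.843752], C, and D): 1 − (1 − 0.843752)(1 − 0.821000)(1 − 0.983000) = 0.9995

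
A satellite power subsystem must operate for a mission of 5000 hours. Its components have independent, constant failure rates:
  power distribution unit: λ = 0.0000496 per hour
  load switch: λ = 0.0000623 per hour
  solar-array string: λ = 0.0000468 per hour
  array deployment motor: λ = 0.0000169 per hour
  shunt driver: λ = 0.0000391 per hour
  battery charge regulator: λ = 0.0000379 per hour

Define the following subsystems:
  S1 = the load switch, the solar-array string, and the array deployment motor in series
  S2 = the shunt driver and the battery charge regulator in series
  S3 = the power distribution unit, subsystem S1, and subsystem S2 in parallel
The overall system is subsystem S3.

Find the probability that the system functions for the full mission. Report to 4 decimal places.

0.9672

R(power distribution unit) = exp(−0.0000496 × 5000) = 0.780360
R(load switch) = exp(−0.0000623 × 5000) = 0.732348
R(solar-array string) = exp(−0.0000468 × 5000) = 0.791362
R(array deployment motor) = exp(−0.0000169 × 5000) = 0.918972
R(shunt driver) = exp(−0.0000391 × 5000) = 0.822423
R(battery charge regulator) = exp(−0.0000379 × 5000) = 0.827373
Series (load switch, solar-array string, and array deployment motor): 0.732348 × 0.791362 × 0.918972 = 0.532592
Series (shunt driver and battery charge regulator): 0.822423 × 0.827373 = 0.680451
Parallel (power distribution unit, [0.532592], and [0.680451]): 1 − (1 − 0.780360)(1 − 0.532592)(1 − 0.680451) = 0.9672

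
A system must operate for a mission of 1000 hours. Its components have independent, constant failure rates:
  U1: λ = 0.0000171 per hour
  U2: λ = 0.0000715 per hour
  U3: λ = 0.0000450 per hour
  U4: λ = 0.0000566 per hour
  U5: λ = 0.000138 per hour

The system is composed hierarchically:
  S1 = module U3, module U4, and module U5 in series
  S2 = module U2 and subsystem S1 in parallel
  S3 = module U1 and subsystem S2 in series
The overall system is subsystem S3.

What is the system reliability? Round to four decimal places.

R(U1) = exp(−0.0000171 × 1000) = 0.983045
R(U2) = exp(−0.0000715 × 1000) = 0.930996
R(U3) = exp(−0.0000450 × 1000) = 0.955997
R(U4) = exp(−0.0000566 × 1000) = 0.944972
R(U5) = exp(−0.000138 × 1000) = 0.871099
Series (U3, U4, and U5): 0.955997 × 0.944972 × 0.871099 = 0.786942
Parallel (U2 and [0.786942]): 1 − (1 − 0.930996)(1 − 0.786942) = 0.985298
Series (U1 and [0.985298]): 0.983045 × 0.985298 = 0.9686

0.9686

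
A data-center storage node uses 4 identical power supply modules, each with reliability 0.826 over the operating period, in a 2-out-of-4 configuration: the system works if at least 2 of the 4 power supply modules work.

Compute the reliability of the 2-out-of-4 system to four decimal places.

0.9817

R = Σ_{i=2}^{4} C(4,i) p^i (1−p)^{4−i} with p = 0.826
C(4,2)·0.826^2·0.174^2 = 0.123940
C(4,3)·0.826^3·0.174^1 = 0.392238
C(4,4)·0.826^4·0.174^0 = 0.465501
Sum = 0.9817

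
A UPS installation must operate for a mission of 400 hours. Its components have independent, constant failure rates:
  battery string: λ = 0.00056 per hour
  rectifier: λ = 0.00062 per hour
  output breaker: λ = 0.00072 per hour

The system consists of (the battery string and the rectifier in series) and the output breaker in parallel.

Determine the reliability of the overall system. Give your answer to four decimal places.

0.9058

R(battery string) = exp(−0.00056 × 400) = 0.799315
R(rectifier) = exp(−0.00062 × 400) = 0.780360
R(output breaker) = exp(−0.00072 × 400) = 0.749762
Series (battery string and rectifier): 0.799315 × 0.780360 = 0.623753
Parallel ([0.623753] and output breaker): 1 − (1 − 0.623753)(1 − 0.749762) = 0.9058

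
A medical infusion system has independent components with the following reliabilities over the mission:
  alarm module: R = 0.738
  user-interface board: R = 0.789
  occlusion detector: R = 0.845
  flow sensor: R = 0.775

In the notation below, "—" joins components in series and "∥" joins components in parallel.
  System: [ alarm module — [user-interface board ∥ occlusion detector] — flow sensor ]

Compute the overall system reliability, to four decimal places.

Parallel (user-interface board and occlusion detector): 1 − (1 − 0.789000)(1 − 0.845000) = 0.967295
Series (alarm module, [0.967295], and flow sensor): 0.738000 × 0.967295 × 0.775000 = 0.5532

0.5532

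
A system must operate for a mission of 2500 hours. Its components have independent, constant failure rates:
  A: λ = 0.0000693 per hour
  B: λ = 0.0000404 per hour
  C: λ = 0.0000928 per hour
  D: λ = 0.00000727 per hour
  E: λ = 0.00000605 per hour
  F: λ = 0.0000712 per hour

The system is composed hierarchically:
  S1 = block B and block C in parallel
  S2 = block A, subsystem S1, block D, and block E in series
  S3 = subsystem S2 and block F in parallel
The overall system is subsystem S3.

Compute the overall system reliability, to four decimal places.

0.9669

R(A) = exp(−0.0000693 × 2500) = 0.840927
R(B) = exp(−0.0000404 × 2500) = 0.903933
R(C) = exp(−0.0000928 × 2500) = 0.792946
R(D) = exp(−0.00000727 × 2500) = 0.981989
R(E) = exp(−0.00000605 × 2500) = 0.984989
R(F) = exp(−0.0000712 × 2500) = 0.836942
Parallel (B and C): 1 − (1 − 0.903933)(1 − 0.792946) = 0.980109
Series (A, [0.980109], D, and E): 0.840927 × 0.980109 × 0.981989 × 0.984989 = 0.797206
Parallel ([0.797206] and F): 1 − (1 − 0.797206)(1 − 0.836942) = 0.9669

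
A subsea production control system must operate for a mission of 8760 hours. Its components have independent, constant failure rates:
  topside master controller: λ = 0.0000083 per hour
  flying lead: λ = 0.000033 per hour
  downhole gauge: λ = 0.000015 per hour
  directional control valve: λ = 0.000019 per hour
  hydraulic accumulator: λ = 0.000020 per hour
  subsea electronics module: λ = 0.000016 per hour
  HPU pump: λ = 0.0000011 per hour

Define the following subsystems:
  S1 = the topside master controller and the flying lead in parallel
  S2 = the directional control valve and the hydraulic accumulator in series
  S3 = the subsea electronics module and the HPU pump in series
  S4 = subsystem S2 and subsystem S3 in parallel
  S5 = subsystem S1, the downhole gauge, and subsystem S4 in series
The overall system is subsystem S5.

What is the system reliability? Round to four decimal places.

R(topside master controller) = exp(−0.0000083 × 8760) = 0.929872
R(flying lead) = exp(−0.000033 × 8760) = 0.748952
R(downhole gauge) = exp(−0.000015 × 8760) = 0.876867
R(directional control valve) = exp(−0.000019 × 8760) = 0.846674
R(hydraulic accumulator) = exp(−0.000020 × 8760) = 0.839289
R(subsea electronics module) = exp(−0.000016 × 8760) = 0.869219
R(HPU pump) = exp(−0.0000011 × 8760) = 0.990410
Parallel (topside master controller and flying lead): 1 − (1 − 0.929872)(1 − 0.748952) = 0.982395
Series (directional control valve and hydraulic accumulator): 0.846674 × 0.839289 = 0.710604
Series (subsea electronics module and HPU pump): 0.869219 × 0.990410 = 0.860883
Parallel ([0.710604] and [0.860883]): 1 − (1 − 0.710604)(1 − 0.860883) = 0.959740
Series ([0.982395], downhole gauge, and [0.959740]): 0.982395 × 0.876867 × 0.959740 = 0.8267

0.8267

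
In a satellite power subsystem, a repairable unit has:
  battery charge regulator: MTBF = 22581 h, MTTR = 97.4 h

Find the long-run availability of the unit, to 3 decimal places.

A(battery charge regulator) = MTBF/(MTBF+MTTR) = 22581/(22581+97.4) = 0.996

0.996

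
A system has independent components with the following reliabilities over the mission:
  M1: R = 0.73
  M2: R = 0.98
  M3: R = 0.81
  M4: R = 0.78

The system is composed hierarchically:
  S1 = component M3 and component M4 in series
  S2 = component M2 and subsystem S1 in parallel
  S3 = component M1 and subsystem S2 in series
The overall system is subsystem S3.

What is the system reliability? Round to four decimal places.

Series (M3 and M4): 0.810000 × 0.780000 = 0.631800
Parallel (M2 and [0.631800]): 1 − (1 − 0.980000)(1 − 0.631800) = 0.992636
Series (M1 and [0.992636]): 0.730000 × 0.992636 = 0.7246

0.7246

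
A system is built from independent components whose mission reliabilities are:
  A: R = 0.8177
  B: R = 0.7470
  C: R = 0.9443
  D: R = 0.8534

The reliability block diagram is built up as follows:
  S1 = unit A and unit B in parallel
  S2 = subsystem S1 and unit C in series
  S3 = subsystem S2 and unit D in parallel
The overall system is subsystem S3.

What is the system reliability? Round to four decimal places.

Parallel (A and B): 1 − (1 − 0.817700)(1 − 0.747000) = 0.953878
Series ([0.953878] and C): 0.953878 × 0.944300 = 0.900747
Parallel ([0.900747] and D): 1 − (1 − 0.900747)(1 − 0.853400) = 0.9854

0.9854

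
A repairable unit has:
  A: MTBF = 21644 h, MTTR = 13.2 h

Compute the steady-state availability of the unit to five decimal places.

A(A) = MTBF/(MTBF+MTTR) = 21644/(21644+13.2) = 0.99939

0.99939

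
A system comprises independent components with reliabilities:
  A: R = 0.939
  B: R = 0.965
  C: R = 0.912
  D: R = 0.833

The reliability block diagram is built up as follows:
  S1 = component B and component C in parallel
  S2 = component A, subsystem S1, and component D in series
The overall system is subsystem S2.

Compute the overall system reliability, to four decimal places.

Parallel (B and C): 1 − (1 − 0.965000)(1 − 0.912000) = 0.996920
Series (A, [0.996920], and D): 0.939000 × 0.996920 × 0.833000 = 0.7798

0.7798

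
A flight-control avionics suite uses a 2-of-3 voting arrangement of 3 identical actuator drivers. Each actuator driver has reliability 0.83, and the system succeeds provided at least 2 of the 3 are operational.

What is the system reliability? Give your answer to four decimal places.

0.9231

R = Σ_{i=2}^{3} C(3,i) p^i (1−p)^{3−i} with p = 0.83
C(3,2)·0.83^2·0.17^1 = 0.351339
C(3,3)·0.83^3·0.17^0 = 0.571787
Sum = 0.9231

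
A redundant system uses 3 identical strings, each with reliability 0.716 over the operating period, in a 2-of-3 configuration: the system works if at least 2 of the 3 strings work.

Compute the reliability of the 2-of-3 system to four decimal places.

0.8038

R = Σ_{i=2}^{3} C(3,i) p^i (1−p)^{3−i} with p = 0.716
C(3,2)·0.716^2·0.284^1 = 0.436783
C(3,3)·0.716^3·0.284^0 = 0.367062
Sum = 0.8038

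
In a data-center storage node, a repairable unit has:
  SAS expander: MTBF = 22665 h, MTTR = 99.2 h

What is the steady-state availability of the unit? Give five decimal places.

0.99564

A(SAS expander) = MTBF/(MTBF+MTTR) = 22665/(22665+99.2) = 0.99564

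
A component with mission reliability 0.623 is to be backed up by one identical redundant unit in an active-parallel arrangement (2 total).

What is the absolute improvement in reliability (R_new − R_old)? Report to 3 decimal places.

0.235

R_before = 0.623
R_after = 1 − (1 − 0.623)^2 = 0.858
ΔR = 0.858 − 0.623 = 0.235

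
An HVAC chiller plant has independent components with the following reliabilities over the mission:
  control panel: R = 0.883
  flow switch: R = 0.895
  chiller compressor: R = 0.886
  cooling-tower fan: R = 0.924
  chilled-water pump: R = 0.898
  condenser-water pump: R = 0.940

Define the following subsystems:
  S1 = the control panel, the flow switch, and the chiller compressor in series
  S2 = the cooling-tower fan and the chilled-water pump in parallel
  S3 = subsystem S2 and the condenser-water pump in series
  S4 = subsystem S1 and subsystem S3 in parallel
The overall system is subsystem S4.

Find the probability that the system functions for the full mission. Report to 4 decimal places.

Series (control panel, flow switch, and chiller compressor): 0.883000 × 0.895000 × 0.886000 = 0.700193
Parallel (cooling-tower fan and chilled-water pump): 1 − (1 − 0.924000)(1 − 0.898000) = 0.992248
Series ([0.992248] and condenser-water pump): 0.992248 × 0.940000 = 0.932713
Parallel ([0.700193] and [0.932713]): 1 − (1 − 0.700193)(1 − 0.932713) = 0.9798

0.9798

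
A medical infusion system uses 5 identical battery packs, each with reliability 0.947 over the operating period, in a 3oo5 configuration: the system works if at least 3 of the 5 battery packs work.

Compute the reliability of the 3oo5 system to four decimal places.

0.9986

R = Σ_{i=3}^{5} C(5,i) p^i (1−p)^{5−i} with p = 0.947
C(5,3)·0.947^3·0.053^2 = 0.023856
C(5,4)·0.947^4·0.053^1 = 0.213131
C(5,5)·0.947^5·0.053^0 = 0.761640
Sum = 0.9986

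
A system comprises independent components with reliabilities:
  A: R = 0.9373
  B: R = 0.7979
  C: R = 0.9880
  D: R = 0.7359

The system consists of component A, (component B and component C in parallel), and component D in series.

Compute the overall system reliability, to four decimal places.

Parallel (B and C): 1 − (1 − 0.797900)(1 − 0.988000) = 0.997575
Series (A, [0.997575], and D): 0.937300 × 0.997575 × 0.735900 = 0.6881

0.6881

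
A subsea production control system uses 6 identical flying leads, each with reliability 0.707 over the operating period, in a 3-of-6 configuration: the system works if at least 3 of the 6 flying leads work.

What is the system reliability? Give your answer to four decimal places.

0.9349

R = Σ_{i=3}^{6} C(6,i) p^i (1−p)^{6−i} with p = 0.707
C(6,3)·0.707^3·0.293^3 = 0.177783
C(6,4)·0.707^4·0.293^2 = 0.321739
C(6,5)·0.707^5·0.293^1 = 0.310539
C(6,6)·0.707^6·0.293^0 = 0.124887
Sum = 0.9349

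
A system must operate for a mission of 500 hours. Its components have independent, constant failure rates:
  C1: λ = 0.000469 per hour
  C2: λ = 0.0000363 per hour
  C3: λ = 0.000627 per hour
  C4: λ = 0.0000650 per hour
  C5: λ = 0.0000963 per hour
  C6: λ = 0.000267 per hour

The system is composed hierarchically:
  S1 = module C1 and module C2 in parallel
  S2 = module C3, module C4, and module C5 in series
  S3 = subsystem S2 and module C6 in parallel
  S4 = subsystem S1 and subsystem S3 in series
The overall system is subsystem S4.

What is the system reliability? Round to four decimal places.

0.9557

R(C1) = exp(−0.000469 × 500) = 0.790966
R(C2) = exp(−0.0000363 × 500) = 0.982014
R(C3) = exp(−0.000627 × 500) = 0.730884
R(C4) = exp(−0.0000650 × 500) = 0.968022
R(C5) = exp(−0.0000963 × 500) = 0.952991
R(C6) = exp(−0.000267 × 500) = 0.875027
Parallel (C1 and C2): 1 − (1 − 0.790966)(1 − 0.982014) = 0.996240
Series (C3, C4, and C5): 0.730884 × 0.968022 × 0.952991 = 0.674252
Parallel ([0.674252] and C6): 1 − (1 − 0.674252)(1 − 0.875027) = 0.959290
Series ([0.996240] and [0.959290]): 0.996240 × 0.959290 = 0.9557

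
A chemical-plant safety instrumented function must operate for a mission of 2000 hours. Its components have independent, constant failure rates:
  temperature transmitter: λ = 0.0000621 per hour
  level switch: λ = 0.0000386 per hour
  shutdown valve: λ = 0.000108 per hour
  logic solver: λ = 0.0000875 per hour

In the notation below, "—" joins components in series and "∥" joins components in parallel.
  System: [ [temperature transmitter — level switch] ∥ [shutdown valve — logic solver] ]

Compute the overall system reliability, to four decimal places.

0.9410

R(temperature transmitter) = exp(−0.0000621 × 2000) = 0.883203
R(level switch) = exp(−0.0000386 × 2000) = 0.925705
R(shutdown valve) = exp(−0.000108 × 2000) = 0.805735
R(logic solver) = exp(−0.0000875 × 2000) = 0.839457
Series (temperature transmitter and level switch): 0.883203 × 0.925705 = 0.817585
Series (shutdown valve and logic solver): 0.805735 × 0.839457 = 0.676380
Parallel ([0.817585] and [0.676380]): 1 − (1 − 0.817585)(1 − 0.676380) = 0.9410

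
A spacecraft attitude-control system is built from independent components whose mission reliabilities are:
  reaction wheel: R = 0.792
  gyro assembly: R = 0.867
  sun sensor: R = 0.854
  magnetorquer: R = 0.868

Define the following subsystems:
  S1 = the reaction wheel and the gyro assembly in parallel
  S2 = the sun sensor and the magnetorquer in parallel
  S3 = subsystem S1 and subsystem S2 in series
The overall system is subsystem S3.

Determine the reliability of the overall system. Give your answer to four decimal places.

Parallel (reaction wheel and gyro assembly): 1 − (1 − 0.792000)(1 − 0.867000) = 0.972336
Parallel (sun sensor and magnetorquer): 1 − (1 − 0.854000)(1 − 0.868000) = 0.980728
Series ([0.972336] and [0.980728]): 0.972336 × 0.980728 = 0.9536

0.9536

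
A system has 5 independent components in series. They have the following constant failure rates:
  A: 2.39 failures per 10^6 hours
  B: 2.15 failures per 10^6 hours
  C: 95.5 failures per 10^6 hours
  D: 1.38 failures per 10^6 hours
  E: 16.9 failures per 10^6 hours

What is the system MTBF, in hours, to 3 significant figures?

8450

Series of exponential components: λ_sys = Σ λ_i
λ_sys = 0.00000239 + 0.00000215 + 0.0000955 + 0.00000138 + 0.0000169 = 1.1832e-04 /h
MTBF = 1 / λ_sys = 8450 h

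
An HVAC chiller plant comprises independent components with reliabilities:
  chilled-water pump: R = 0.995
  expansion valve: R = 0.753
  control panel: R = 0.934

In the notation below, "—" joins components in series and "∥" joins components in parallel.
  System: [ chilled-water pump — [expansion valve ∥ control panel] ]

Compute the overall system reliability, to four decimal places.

0.9788

Parallel (expansion valve and control panel): 1 − (1 − 0.753000)(1 − 0.934000) = 0.983698
Series (chilled-water pump and [0.983698]): 0.995000 × 0.983698 = 0.9788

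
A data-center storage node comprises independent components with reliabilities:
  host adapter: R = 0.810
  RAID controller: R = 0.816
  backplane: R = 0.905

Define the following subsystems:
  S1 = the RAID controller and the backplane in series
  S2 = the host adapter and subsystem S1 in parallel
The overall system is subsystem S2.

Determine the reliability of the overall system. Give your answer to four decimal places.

0.9503

Series (RAID controller and backplane): 0.816000 × 0.905000 = 0.738480
Parallel (host adapter and [0.738480]): 1 − (1 − 0.810000)(1 − 0.738480) = 0.9503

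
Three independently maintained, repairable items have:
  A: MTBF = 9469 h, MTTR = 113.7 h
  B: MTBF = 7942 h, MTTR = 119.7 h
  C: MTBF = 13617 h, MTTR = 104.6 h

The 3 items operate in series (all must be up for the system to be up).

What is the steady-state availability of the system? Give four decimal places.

0.9660

A(A) = MTBF/(MTBF+MTTR) = 9469/(9469+113.7) = 0.988135
A(B) = MTBF/(MTBF+MTTR) = 7942/(7942+119.7) = 0.985152
A(C) = MTBF/(MTBF+MTTR) = 13617/(13617+104.6) = 0.992377
Series availability: 0.988135 × 0.985152 × 0.992377 = 0.9660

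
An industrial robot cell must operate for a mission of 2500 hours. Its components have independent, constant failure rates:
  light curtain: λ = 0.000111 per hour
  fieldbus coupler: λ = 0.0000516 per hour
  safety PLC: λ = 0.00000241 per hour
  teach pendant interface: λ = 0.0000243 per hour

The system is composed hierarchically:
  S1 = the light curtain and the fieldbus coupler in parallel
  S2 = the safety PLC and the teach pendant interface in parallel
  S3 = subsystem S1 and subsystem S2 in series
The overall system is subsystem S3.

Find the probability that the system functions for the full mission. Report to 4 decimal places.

0.9703

R(light curtain) = exp(−0.000111 × 2500) = 0.757676
R(fieldbus coupler) = exp(−0.0000516 × 2500) = 0.878974
R(safety PLC) = exp(−0.00000241 × 2500) = 0.993993
R(teach pendant interface) = exp(−0.0000243 × 2500) = 0.941058
Parallel (light curtain and fieldbus coupler): 1 − (1 − 0.757676)(1 − 0.878974) = 0.970672
Parallel (safety PLC and teach pendant interface): 1 − (1 − 0.993993)(1 − 0.941058) = 0.999646
Series ([0.970672] and [0.999646]): 0.970672 × 0.999646 = 0.9703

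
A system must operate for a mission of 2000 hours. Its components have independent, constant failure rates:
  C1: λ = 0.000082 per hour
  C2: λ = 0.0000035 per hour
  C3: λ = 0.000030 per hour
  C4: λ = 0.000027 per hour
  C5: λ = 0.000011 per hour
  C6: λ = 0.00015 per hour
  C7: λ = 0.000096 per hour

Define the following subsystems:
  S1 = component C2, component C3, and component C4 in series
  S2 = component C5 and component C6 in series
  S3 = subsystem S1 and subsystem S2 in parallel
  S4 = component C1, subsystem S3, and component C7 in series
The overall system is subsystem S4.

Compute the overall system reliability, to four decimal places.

R(C1) = exp(−0.000082 × 2000) = 0.848742
R(C2) = exp(−0.0000035 × 2000) = 0.993024
R(C3) = exp(−0.000030 × 2000) = 0.941765
R(C4) = exp(−0.000027 × 2000) = 0.947432
R(C5) = exp(−0.000011 × 2000) = 0.978240
R(C6) = exp(−0.00015 × 2000) = 0.740818
R(C7) = exp(−0.000096 × 2000) = 0.825307
Series (C2, C3, and C4): 0.993024 × 0.941765 × 0.947432 = 0.886034
Series (C5 and C6): 0.978240 × 0.740818 = 0.724698
Parallel ([0.886034] and [0.724698]): 1 − (1 − 0.886034)(1 − 0.724698) = 0.968625
Series (C1, [0.968625], and C7): 0.848742 × 0.968625 × 0.825307 = 0.6785

0.6785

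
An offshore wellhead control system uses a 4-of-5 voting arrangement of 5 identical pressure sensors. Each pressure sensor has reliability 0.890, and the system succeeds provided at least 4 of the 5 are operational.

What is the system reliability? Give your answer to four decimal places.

R = Σ_{i=4}^{5} C(5,i) p^i (1−p)^{5−i} with p = 0.890
C(5,4)·0.890^4·0.110^1 = 0.345082
C(5,5)·0.890^5·0.110^0 = 0.558406
Sum = 0.9035

0.9035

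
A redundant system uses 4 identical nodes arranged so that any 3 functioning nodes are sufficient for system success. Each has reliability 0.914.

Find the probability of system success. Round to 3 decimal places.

R = Σ_{i=3}^{4} C(4,i) p^i (1−p)^{4−i} with p = 0.914
C(4,3)·0.914^3·0.086^1 = 0.26266
C(4,4)·0.914^4·0.086^0 = 0.69789
Sum = 0.961

0.961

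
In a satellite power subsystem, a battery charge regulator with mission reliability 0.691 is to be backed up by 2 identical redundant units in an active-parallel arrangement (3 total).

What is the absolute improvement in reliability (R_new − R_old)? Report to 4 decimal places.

R_before = 0.691
R_after = 1 − (1 − 0.691)^3 = 0.9705
ΔR = 0.9705 − 0.691 = 0.2795

0.2795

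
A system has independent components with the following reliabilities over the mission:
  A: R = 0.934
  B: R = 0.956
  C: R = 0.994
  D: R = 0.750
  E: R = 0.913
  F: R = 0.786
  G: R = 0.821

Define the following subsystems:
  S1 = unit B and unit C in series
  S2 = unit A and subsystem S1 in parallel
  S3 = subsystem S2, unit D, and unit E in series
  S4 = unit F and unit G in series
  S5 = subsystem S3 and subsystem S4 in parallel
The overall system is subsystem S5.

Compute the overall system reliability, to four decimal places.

0.8874

Series (B and C): 0.956000 × 0.994000 = 0.950264
Parallel (A and [0.950264]): 1 − (1 − 0.934000)(1 − 0.950264) = 0.996717
Series ([0.996717], D, and E): 0.996717 × 0.750000 × 0.913000 = 0.682502
Series (F and G): 0.786000 × 0.821000 = 0.645306
Parallel ([0.682502] and [0.645306]): 1 − (1 − 0.682502)(1 − 0.645306) = 0.8874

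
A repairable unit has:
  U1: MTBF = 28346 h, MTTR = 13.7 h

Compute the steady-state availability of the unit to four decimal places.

0.9995

A(U1) = MTBF/(MTBF+MTTR) = 28346/(28346+13.7) = 0.9995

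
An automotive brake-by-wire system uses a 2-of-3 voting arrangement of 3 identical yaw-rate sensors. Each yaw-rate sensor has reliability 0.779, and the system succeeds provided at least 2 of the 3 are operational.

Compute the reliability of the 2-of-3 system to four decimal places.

0.8751

R = Σ_{i=2}^{3} C(3,i) p^i (1−p)^{3−i} with p = 0.779
C(3,2)·0.779^2·0.221^1 = 0.402336
C(3,3)·0.779^3·0.221^0 = 0.472729
Sum = 0.8751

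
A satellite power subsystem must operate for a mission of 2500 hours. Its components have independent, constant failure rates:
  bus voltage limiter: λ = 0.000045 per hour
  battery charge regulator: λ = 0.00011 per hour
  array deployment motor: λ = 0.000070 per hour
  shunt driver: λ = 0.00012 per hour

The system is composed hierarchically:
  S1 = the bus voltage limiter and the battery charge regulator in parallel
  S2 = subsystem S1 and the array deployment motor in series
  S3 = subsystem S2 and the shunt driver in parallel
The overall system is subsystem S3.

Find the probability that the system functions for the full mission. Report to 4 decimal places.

R(bus voltage limiter) = exp(−0.000045 × 2500) = 0.893597
R(battery charge regulator) = exp(−0.00011 × 2500) = 0.759572
R(array deployment motor) = exp(−0.000070 × 2500) = 0.839457
R(shunt driver) = exp(−0.00012 × 2500) = 0.740818
Parallel (bus voltage limiter and battery charge regulator): 1 − (1 − 0.893597)(1 − 0.759572) = 0.974418
Series ([0.974418] and array deployment motor): 0.974418 × 0.839457 = 0.817982
Parallel ([0.817982] and shunt driver): 1 − (1 − 0.817982)(1 − 0.740818) = 0.9528

0.9528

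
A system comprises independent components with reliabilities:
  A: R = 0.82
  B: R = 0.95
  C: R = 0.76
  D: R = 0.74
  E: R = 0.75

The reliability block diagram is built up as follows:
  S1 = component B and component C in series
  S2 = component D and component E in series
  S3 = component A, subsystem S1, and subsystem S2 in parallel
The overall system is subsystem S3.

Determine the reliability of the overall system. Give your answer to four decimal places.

0.9777

Series (B and C): 0.950000 × 0.760000 = 0.722000
Series (D and E): 0.740000 × 0.750000 = 0.555000
Parallel (A, [0.722000], and [0.555000]): 1 − (1 − 0.820000)(1 − 0.722000)(1 − 0.555000) = 0.9777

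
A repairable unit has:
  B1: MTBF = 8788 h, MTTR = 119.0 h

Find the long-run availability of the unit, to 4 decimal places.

0.9866

A(B1) = MTBF/(MTBF+MTTR) = 8788/(8788+119.0) = 0.9866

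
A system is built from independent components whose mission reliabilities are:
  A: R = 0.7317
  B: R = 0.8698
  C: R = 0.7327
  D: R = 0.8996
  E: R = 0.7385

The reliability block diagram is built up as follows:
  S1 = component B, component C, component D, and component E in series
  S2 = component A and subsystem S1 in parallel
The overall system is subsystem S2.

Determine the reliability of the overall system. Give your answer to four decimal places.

Series (B, C, D, and E): 0.869800 × 0.732700 × 0.899600 × 0.738500 = 0.423395
Parallel (A and [0.423395]): 1 − (1 − 0.731700)(1 − 0.423395) = 0.8453

0.8453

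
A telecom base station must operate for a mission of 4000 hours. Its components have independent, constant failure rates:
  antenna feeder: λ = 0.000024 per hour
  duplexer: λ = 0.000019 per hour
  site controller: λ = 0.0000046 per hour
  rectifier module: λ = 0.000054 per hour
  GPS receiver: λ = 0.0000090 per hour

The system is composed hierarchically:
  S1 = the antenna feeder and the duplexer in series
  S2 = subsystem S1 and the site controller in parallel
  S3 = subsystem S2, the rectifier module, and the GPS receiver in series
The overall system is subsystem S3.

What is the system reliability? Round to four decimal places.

R(antenna feeder) = exp(−0.000024 × 4000) = 0.908464
R(duplexer) = exp(−0.000019 × 4000) = 0.926816
R(site controller) = exp(−0.0000046 × 4000) = 0.981768
R(rectifier module) = exp(−0.000054 × 4000) = 0.805735
R(GPS receiver) = exp(−0.0000090 × 4000) = 0.964640
Series (antenna feeder and duplexer): 0.908464 × 0.926816 = 0.841979
Parallel ([0.841979] and site controller): 1 − (1 − 0.841979)(1 − 0.981768) = 0.997119
Series ([0.997119], rectifier module, and GPS receiver): 0.997119 × 0.805735 × 0.964640 = 0.7750

0.7750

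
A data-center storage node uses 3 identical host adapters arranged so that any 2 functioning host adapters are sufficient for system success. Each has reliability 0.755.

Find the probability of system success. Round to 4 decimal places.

0.8493

R = Σ_{i=2}^{3} C(3,i) p^i (1−p)^{3−i} with p = 0.755
C(3,2)·0.755^2·0.245^1 = 0.418968
C(3,3)·0.755^3·0.245^0 = 0.430369
Sum = 0.8493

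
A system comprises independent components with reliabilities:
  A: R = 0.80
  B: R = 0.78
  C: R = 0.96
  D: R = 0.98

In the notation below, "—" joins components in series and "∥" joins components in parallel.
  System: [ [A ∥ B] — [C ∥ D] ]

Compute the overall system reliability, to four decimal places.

0.9552

Parallel (A and B): 1 − (1 − 0.800000)(1 − 0.780000) = 0.956000
Parallel (C and D): 1 − (1 − 0.960000)(1 − 0.980000) = 0.999200
Series ([0.956000] and [0.999200]): 0.956000 × 0.999200 = 0.9552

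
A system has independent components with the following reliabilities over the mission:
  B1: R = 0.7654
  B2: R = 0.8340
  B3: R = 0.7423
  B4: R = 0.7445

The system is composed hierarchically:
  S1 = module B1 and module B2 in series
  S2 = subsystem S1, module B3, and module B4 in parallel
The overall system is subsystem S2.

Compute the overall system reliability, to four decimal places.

0.9762

Series (B1 and B2): 0.765400 × 0.834000 = 0.638344
Parallel ([0.638344], B3, and B4): 1 − (1 − 0.638344)(1 − 0.742300)(1 − 0.744500) = 0.9762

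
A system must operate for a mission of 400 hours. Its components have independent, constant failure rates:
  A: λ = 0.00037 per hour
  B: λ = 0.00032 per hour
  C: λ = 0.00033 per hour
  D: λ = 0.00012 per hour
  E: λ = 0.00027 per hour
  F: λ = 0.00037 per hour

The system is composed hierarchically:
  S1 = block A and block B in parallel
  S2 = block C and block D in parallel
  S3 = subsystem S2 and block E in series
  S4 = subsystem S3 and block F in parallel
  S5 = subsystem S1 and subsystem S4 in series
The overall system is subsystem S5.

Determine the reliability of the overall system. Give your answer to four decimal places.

0.9689

R(A) = exp(−0.00037 × 400) = 0.862431
R(B) = exp(−0.00032 × 400) = 0.879853
R(C) = exp(−0.00033 × 400) = 0.876341
R(D) = exp(−0.00012 × 400) = 0.953134
R(E) = exp(−0.00027 × 400) = 0.897628
R(F) = exp(−0.00037 × 400) = 0.862431
Parallel (A and B): 1 − (1 − 0.862431)(1 − 0.879853) = 0.983471
Parallel (C and D): 1 − (1 − 0.876341)(1 − 0.953134) = 0.994205
Series ([0.994205] and E): 0.994205 × 0.897628 = 0.892426
Parallel ([0.892426] and F): 1 − (1 − 0.892426)(1 − 0.862431) = 0.985201
Series ([0.983471] and [0.985201]): 0.983471 × 0.985201 = 0.9689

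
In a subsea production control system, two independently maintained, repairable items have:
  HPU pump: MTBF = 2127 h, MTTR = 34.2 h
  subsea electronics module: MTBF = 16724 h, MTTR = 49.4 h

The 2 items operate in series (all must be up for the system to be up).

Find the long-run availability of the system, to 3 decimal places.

0.981

A(HPU pump) = MTBF/(MTBF+MTTR) = 2127/(2127+34.2) = 0.984175
A(subsea electronics module) = MTBF/(MTBF+MTTR) = 16724/(16724+49.4) = 0.997055
Series availability: 0.984175 × 0.997055 = 0.981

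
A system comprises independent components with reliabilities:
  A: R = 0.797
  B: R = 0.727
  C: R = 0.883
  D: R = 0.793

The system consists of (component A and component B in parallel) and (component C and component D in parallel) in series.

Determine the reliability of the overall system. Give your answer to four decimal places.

Parallel (A and B): 1 − (1 − 0.797000)(1 − 0.727000) = 0.944581
Parallel (C and D): 1 − (1 − 0.883000)(1 − 0.793000) = 0.975781
Series ([0.944581] and [0.975781]): 0.944581 × 0.975781 = 0.9217

0.9217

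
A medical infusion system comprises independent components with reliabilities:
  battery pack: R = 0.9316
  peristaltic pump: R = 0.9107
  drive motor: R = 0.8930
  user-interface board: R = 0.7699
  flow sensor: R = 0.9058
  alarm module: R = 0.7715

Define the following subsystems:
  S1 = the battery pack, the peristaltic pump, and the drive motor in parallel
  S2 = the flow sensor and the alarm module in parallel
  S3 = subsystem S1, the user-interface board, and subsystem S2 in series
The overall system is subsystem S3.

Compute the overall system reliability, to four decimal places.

0.7528

Parallel (battery pack, peristaltic pump, and drive motor): 1 − (1 − 0.931600)(1 − 0.910700)(1 − 0.893000) = 0.999346
Parallel (flow sensor and alarm module): 1 − (1 − 0.905800)(1 − 0.771500) = 0.978475
Series ([0.999346], user-interface board, and [0.978475]): 0.999346 × 0.769900 × 0.978475 = 0.7528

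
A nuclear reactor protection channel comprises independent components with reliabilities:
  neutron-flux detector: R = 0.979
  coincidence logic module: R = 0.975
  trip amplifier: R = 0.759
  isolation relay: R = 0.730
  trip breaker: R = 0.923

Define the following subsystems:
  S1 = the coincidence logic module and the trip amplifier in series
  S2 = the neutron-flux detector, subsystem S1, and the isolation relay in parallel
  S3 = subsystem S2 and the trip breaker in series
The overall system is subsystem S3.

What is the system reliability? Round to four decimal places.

0.9216

Series (coincidence logic module and trip amplifier): 0.975000 × 0.759000 = 0.740025
Parallel (neutron-flux detector, [0.740025], and isolation relay): 1 − (1 − 0.979000)(1 − 0.740025)(1 − 0.730000) = 0.998526
Series ([0.998526] and trip breaker): 0.998526 × 0.923000 = 0.9216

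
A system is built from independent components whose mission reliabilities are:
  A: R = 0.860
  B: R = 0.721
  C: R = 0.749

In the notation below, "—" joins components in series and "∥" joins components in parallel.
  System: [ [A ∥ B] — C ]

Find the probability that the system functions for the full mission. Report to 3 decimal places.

0.720

Parallel (A and B): 1 − (1 − 0.86000)(1 − 0.72100) = 0.96094
Series ([0.96094] and C): 0.96094 × 0.74900 = 0.720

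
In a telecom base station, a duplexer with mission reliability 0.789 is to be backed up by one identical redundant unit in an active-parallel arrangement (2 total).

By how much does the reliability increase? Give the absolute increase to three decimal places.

0.166

R_before = 0.789
R_after = 1 − (1 − 0.789)^2 = 0.955
ΔR = 0.955 − 0.789 = 0.166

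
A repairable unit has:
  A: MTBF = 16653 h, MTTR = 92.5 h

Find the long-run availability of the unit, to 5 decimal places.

0.99448

A(A) = MTBF/(MTBF+MTTR) = 16653/(16653+92.5) = 0.99448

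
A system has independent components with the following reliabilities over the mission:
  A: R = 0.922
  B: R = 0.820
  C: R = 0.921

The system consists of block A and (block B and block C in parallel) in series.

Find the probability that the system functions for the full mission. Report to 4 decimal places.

Parallel (B and C): 1 − (1 − 0.820000)(1 − 0.921000) = 0.985780
Series (A and [0.985780]): 0.922000 × 0.985780 = 0.9089

0.9089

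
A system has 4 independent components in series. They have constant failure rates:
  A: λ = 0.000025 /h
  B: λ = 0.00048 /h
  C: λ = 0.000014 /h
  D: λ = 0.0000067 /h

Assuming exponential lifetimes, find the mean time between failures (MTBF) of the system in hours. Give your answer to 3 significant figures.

Series of exponential components: λ_sys = Σ λ_i
λ_sys = 0.000025 + 0.00048 + 0.000014 + 0.0000067 = 5.2570e-04 /h
MTBF = 1 / λ_sys = 1900 h

1900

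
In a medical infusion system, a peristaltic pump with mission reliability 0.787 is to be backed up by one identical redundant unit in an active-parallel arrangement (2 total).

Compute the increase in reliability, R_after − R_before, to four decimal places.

R_before = 0.787
R_after = 1 − (1 − 0.787)^2 = 0.9546
ΔR = 0.9546 − 0.787 = 0.1676

0.1676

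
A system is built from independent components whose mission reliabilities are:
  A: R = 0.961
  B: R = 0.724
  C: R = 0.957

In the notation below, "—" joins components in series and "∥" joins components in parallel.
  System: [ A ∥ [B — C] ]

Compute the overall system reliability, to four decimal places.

0.9880

Series (B and C): 0.724000 × 0.957000 = 0.692868
Parallel (A and [0.692868]): 1 − (1 − 0.961000)(1 − 0.692868) = 0.9880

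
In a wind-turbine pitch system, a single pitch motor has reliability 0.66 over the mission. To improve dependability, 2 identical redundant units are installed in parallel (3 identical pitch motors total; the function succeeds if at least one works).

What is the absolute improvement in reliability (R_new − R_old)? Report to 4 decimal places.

0.3007

R_before = 0.66
R_after = 1 − (1 − 0.66)^3 = 0.9607
ΔR = 0.9607 − 0.66 = 0.3007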